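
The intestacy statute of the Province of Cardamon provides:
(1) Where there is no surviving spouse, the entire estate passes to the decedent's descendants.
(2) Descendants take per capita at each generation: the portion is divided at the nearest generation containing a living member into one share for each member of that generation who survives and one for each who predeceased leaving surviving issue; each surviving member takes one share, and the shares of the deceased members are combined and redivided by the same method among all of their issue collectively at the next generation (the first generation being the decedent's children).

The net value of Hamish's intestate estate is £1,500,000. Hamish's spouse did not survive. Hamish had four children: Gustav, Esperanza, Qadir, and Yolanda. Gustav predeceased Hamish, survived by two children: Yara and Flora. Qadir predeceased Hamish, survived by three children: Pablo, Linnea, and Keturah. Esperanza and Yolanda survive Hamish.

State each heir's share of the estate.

Yara: £150,000; Flora: £150,000; Esperanza: £375,000; Pablo: £150,000; Linnea: £150,000; Keturah: £150,000; Yolanda: £375,000

The entire £1,500,000 passes to the descendants.
That amount (£1,500,000) is divided at the children's generation into 4 shares of £375,000. Esperanza and Yolanda each take £375,000. The 2 shares of the deceased (Gustav and Qadir) are combined into a pool of £750,000.
That pool (£750,000) is divided at the grandchildren's generation equally among Yara, Flora, Pablo, Linnea, and Keturah: £150,000 each.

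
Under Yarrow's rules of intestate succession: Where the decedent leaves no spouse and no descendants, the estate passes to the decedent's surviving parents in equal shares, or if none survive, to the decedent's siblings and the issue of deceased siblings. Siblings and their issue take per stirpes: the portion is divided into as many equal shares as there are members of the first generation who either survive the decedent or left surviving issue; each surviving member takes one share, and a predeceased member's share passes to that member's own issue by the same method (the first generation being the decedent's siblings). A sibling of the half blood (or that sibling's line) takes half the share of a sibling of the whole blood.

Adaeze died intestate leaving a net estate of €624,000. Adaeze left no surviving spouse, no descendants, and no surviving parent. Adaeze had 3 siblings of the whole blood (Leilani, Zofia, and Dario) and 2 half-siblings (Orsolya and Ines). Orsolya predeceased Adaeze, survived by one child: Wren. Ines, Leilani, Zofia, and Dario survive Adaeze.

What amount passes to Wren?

The entire €624,000 passes to the siblings and their issue.
Counting each half-blood sibling's line as half a unit, there are 4 units in €624,000, so one unit is €156,000. Whole-blood lines (Leilani, Zofia, and Dario) take €156,000 each; half-blood lines (Orsolya and Ines) take €78,000 each.
Orsolya's share (€78,000) passes entirely to Wren.

Wren receives €78,000.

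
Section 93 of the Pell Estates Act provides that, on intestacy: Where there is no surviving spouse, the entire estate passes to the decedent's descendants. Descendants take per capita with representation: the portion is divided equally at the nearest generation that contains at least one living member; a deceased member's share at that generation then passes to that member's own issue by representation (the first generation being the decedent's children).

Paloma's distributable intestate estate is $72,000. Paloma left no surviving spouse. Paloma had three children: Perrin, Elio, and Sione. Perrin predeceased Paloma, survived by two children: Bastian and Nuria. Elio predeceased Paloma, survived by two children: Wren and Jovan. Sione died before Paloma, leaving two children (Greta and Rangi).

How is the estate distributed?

Bastian: $12,000; Nuria: $12,000; Wren: $12,000; Jovan: $12,000; Greta: $12,000; Rangi: $12,000

The entire $72,000 passes to the descendants.
No child survives, so the initial division is made at the grandchildren's generation.
That amount ($72,000) is divided into 6 shares of $12,000: Bastian, Nuria, Wren, Jovan, Greta, and Rangi each take $12,000.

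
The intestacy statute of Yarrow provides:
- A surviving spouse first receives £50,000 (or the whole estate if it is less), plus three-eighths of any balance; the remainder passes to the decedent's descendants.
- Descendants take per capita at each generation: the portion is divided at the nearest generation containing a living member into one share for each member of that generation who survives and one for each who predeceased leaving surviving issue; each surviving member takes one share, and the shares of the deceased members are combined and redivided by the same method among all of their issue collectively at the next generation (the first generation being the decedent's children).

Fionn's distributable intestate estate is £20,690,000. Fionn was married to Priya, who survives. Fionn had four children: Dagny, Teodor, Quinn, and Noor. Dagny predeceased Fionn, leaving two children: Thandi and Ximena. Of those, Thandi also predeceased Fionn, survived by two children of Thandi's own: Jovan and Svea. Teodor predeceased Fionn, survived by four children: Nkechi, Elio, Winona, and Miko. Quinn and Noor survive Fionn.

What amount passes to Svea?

Svea receives £537,500.

Priya first takes £50,000, leaving a balance of £20,640,000. Priya then takes three-eighths of the balance (£7,740,000), for a total of £7,790,000. The remaining £12,900,000 passes to the descendants.
The descendants' portion (£12,900,000) is divided at the children's generation into 4 shares of £3,225,000. Quinn and Noor each take £3,225,000. The 2 shares of the deceased (Dagny and Teodor) are combined into a pool of £6,450,000.
That pool (£6,450,000) is divided at the grandchildren's generation into 6 shares of £1,075,000. Ximena, Nkechi, Elio, Winona, and Miko each take £1,075,000. The remaining share for the deceased Thandi (£1,075,000) is carried to the next generation.
That pool (£1,075,000) is divided at the great-grandchildren's generation equally among Jovan and Svea: £537,500 each.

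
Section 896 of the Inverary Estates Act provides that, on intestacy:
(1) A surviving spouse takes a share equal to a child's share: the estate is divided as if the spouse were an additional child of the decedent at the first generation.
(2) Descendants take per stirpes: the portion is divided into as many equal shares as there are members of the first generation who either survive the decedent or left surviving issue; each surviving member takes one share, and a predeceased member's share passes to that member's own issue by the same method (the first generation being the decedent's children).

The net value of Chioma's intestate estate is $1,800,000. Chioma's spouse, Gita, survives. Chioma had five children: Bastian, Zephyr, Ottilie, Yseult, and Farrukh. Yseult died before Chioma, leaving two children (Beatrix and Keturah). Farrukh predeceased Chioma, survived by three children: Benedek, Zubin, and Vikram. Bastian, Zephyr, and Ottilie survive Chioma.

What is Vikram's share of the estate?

The spouse counts as an additional share at the children's level, so there are 6 primary shares of $300,000. Gita takes one such share ($300,000).
The children's combined portion ($1,500,000) is divided into 5 shares of $300,000: Bastian, Zephyr, and Ottilie each take $300,000; Yseult's $300,000 share passes to Yseult's issue; Farrukh's $300,000 share passes to Farrukh's issue.
Yseult's share ($300,000) is divided into 2 shares of $150,000: Beatrix and Keturah each take $150,000.
Farrukh's share ($300,000) is divided into 3 shares of $100,000: Benedek, Zubin, and Vikram each take $100,000.

Vikram receives $100,000.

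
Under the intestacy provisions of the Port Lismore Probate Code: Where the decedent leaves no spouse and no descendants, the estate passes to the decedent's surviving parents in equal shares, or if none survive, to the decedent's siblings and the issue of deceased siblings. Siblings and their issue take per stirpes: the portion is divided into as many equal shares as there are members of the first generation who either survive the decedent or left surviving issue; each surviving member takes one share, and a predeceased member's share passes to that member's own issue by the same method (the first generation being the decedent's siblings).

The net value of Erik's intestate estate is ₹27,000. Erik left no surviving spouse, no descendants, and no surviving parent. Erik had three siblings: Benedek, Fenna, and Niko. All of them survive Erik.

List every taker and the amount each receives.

Benedek: ₹9,000; Fenna: ₹9,000; Niko: ₹9,000

The entire ₹27,000 passes to the siblings and their issue.
That amount (₹27,000) is divided into 3 shares of ₹9,000: Benedek, Fenna, and Niko each take ₹9,000.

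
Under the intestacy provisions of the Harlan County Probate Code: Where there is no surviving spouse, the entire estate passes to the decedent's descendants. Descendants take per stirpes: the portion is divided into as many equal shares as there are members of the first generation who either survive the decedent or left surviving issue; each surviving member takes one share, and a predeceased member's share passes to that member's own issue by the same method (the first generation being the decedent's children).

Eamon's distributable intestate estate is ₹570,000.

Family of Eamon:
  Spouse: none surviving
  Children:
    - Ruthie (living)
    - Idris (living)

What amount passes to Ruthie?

Ruthie receives ₹285,000.

The entire ₹570,000 passes to the descendants.
That amount (₹570,000) is divided into 2 shares of ₹285,000: Ruthie and Idris each take ₹285,000.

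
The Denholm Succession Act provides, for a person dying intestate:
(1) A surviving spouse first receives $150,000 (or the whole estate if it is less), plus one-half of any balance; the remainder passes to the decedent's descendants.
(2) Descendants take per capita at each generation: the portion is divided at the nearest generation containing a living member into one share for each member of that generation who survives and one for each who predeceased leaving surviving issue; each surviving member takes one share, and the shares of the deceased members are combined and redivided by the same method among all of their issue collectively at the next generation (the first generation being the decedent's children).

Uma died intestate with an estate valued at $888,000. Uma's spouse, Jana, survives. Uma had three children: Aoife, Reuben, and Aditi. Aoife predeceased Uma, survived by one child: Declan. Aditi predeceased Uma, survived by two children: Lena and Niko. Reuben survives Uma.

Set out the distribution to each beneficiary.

Jana: $519,000; Declan: $82,000; Reuben: $123,000; Lena: $82,000; Niko: $82,000

Jana first takes $150,000, leaving a balance of $738,000. Jana then takes one-half of the balance ($369,000), for a total of $519,000. The remaining $369,000 passes to the descendants.
The descendants' portion ($369,000) is divided at the children's generation into 3 shares of $123,000. Reuben takes $123,000. The 2 shares of the deceased (Aoife and Aditi) are combined into a pool of $246,000.
That pool ($246,000) is divided at the grandchildren's generation equally among Declan, Lena, and Niko: $82,000 each.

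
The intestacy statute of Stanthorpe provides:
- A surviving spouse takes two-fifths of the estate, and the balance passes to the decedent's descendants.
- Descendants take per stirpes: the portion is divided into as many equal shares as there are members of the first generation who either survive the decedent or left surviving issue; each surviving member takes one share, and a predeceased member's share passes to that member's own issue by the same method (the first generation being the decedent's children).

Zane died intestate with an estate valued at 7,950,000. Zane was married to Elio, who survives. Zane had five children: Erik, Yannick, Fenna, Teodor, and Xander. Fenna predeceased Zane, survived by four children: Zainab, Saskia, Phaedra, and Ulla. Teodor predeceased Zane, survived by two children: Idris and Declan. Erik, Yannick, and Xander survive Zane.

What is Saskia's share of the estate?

Elio takes two-fifths of 7,950,000 = 3,180,000. The remaining 4,770,000 passes to the descendants.
The descendants' portion (4,770,000) is divided into 5 shares of 954,000: Erik, Yannick, and Xander each take 954,000; Fenna's 954,000 share passes to Fenna's issue; Teodor's 954,000 share passes to Teodor's issue.
Fenna's share (954,000) is divided into 4 shares of 238,500: Zainab, Saskia, Phaedra, and Ulla each take 238,500.
Teodor's share (954,000) is divided into 2 shares of 477,000: Idris and Declan each take 477,000.

Saskia receives 238,500.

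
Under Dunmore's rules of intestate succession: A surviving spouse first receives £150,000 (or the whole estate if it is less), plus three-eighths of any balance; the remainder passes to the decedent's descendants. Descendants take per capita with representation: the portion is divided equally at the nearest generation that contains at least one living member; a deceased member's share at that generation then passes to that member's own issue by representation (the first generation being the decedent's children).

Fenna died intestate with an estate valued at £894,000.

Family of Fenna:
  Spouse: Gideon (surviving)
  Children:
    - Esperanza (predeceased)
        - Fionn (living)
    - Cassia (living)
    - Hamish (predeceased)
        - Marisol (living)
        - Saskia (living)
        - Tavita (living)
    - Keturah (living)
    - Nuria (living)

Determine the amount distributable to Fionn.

Gideon first takes £150,000, leaving a balance of £744,000. Gideon then takes three-eighths of the balance (£279,000), for a total of £429,000. The remaining £465,000 passes to the descendants.
The descendants' portion (£465,000) is divided into 5 shares of £93,000: Cassia, Keturah, and Nuria each take £93,000; Esperanza's £93,000 share passes to Esperanza's issue; Hamish's £93,000 share passes to Hamish's issue.
Esperanza's share (£93,000) passes entirely to Fionn.
Hamish's share (£93,000) is divided into 3 shares of £31,000: Marisol, Saskia, and Tavita each take £31,000.

Fionn receives £93,000.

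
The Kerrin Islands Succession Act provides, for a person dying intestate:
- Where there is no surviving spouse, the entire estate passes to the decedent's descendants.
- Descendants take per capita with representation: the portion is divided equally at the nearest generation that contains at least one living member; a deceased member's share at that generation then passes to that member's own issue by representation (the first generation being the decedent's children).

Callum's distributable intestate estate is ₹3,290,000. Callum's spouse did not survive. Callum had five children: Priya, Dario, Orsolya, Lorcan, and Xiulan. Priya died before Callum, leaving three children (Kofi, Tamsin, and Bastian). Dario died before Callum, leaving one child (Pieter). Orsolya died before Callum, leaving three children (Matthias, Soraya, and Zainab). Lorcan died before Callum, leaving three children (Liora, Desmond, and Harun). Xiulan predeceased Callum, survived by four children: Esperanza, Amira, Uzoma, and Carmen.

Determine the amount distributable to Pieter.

Pieter receives ₹235,000.

The entire ₹3,290,000 passes to the descendants.
No child survives, so the initial division is made at the grandchildren's generation.
That amount (₹3,290,000) is divided into 14 shares of ₹235,000: Kofi, Tamsin, Bastian, Pieter, Matthias, Soraya, Zainab, Liora, Desmond, Harun, Esperanza, Amira, Uzoma, and Carmen each take ₹235,000.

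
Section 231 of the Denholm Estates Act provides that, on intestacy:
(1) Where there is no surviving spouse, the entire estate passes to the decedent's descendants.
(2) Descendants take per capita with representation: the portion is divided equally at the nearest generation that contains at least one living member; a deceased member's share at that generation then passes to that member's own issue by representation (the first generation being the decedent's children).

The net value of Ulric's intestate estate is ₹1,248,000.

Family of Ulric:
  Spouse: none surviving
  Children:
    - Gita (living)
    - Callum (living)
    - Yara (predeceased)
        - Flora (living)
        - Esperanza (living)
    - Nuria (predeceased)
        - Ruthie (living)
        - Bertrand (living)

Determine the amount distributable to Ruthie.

Ruthie receives ₹156,000.

The entire ₹1,248,000 passes to the descendants.
That amount (₹1,248,000) is divided into 4 shares of ₹312,000: Gita and Callum each take ₹312,000; Yara's ₹312,000 share passes to Yara's issue; Nuria's ₹312,000 share passes to Nuria's issue.
Yara's share (₹312,000) is divided into 2 shares of ₹156,000: Flora and Esperanza each take ₹156,000.
Nuria's share (₹312,000) is divided into 2 shares of ₹156,000: Ruthie and Bertrand each take ₹156,000.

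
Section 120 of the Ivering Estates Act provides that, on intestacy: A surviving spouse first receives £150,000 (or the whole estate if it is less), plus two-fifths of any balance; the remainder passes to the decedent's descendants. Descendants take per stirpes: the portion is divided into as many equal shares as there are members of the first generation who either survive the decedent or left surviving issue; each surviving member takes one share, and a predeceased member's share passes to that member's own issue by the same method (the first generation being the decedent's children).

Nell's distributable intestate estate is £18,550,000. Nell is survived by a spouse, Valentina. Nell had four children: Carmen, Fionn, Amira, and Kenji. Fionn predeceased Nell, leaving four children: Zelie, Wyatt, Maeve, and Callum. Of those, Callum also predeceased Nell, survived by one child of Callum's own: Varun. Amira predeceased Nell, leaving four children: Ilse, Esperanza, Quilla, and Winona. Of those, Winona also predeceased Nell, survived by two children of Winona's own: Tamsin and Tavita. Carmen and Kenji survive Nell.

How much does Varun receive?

Varun receives £690,000.

Valentina first takes £150,000, leaving a balance of £18,400,000. Valentina then takes two-fifths of the balance (£7,360,000), for a total of £7,510,000. The remaining £11,040,000 passes to the descendants.
The descendants' portion (£11,040,000) is divided into 4 shares of £2,760,000: Carmen and Kenji each take £2,760,000; Fionn's £2,760,000 share passes to Fionn's issue; Amira's £2,760,000 share passes to Amira's issue.
Fionn's share (£2,760,000) is divided into 4 shares of £690,000: Zelie, Wyatt, and Maeve each take £690,000; Callum's £690,000 share passes to Callum's issue.
Callum's share (£690,000) passes entirely to Varun.
Amira's share (£2,760,000) is divided into 4 shares of £690,000: Ilse, Esperanza, and Quilla each take £690,000; Winona's £690,000 share passes to Winona's issue.
Winona's share (£690,000) is divided into 2 shares of £345,000: Tamsin and Tavita each take £345,000.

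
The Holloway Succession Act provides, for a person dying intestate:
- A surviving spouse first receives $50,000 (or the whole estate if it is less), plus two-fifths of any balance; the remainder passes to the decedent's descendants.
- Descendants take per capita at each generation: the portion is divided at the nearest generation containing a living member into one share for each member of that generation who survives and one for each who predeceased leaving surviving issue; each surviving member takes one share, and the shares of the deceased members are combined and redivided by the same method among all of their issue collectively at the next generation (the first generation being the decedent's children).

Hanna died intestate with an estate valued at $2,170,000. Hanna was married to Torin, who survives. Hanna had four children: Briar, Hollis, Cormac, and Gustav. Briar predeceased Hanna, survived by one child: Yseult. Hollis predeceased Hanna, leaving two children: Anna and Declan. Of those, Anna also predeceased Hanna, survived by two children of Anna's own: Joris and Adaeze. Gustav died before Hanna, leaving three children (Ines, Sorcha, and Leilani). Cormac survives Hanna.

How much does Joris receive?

Joris receives $79,500.

Torin first takes $50,000, leaving a balance of $2,120,000. Torin then takes two-fifths of the balance ($848,000), for a total of $898,000. The remaining $1,272,000 passes to the descendants.
The descendants' portion ($1,272,000) is divided at the children's generation into 4 shares of $318,000. Cormac takes $318,000. The 3 shares of the deceased (Briar, Hollis, and Gustav) are combined into a pool of $954,000.
That pool ($954,000) is divided at the grandchildren's generation into 6 shares of $159,000. Yseult, Declan, Ines, Sorcha, and Leilani each take $159,000. The remaining share for the deceased Anna ($159,000) is carried to the next generation.
That pool ($159,000) is divided at the great-grandchildren's generation equally among Joris and Adaeze: $79,500 each.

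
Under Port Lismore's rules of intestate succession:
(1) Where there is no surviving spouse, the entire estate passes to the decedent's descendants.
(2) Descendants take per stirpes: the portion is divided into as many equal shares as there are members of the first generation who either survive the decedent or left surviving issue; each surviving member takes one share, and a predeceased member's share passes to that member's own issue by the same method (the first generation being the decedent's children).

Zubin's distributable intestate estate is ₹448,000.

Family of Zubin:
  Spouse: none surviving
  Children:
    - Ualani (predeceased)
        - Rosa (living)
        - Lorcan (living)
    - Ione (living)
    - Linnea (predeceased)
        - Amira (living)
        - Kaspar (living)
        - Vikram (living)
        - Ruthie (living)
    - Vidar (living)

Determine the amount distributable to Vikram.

The entire ₹448,000 passes to the descendants.
That amount (₹448,000) is divided into 4 shares of ₹112,000: Ione and Vidar each take ₹112,000; Ualani's ₹112,000 share passes to Ualani's issue; Linnea's ₹112,000 share passes to Linnea's issue.
Ualani's share (₹112,000) is divided into 2 shares of ₹56,000: Rosa and Lorcan each take ₹56,000.
Linnea's share (₹112,000) is divided into 4 shares of ₹28,000: Amira, Kaspar, Vikram, and Ruthie each take ₹28,000.

Vikram receives ₹28,000.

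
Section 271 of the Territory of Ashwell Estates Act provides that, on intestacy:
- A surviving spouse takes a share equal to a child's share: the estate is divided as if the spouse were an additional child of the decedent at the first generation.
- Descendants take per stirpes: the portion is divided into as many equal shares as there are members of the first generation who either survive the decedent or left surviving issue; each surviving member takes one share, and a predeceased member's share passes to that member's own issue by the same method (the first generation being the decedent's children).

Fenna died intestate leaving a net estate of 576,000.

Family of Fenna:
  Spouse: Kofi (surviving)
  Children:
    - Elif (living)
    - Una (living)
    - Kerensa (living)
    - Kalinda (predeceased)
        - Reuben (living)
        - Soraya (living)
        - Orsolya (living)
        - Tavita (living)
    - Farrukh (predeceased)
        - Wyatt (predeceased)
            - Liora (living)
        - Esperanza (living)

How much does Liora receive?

Liora receives 48,000.

The spouse counts as an additional share at the children's level, so there are 6 primary shares of 96,000. Kofi takes one such share (96,000).
The children's combined portion (480,000) is divided into 5 shares of 96,000: Elif, Una, and Kerensa each take 96,000; Kalinda's 96,000 share passes to Kalinda's issue; Farrukh's 96,000 share passes to Farrukh's issue.
Kalinda's share (96,000) is divided into 4 shares of 24,000: Reuben, Soraya, Orsolya, and Tavita each take 24,000.
Farrukh's share (96,000) is divided into 2 shares of 48,000: Esperanza takes 48,000; Wyatt's 48,000 share passes to Wyatt's issue.
Wyatt's share (48,000) passes entirely to Liora.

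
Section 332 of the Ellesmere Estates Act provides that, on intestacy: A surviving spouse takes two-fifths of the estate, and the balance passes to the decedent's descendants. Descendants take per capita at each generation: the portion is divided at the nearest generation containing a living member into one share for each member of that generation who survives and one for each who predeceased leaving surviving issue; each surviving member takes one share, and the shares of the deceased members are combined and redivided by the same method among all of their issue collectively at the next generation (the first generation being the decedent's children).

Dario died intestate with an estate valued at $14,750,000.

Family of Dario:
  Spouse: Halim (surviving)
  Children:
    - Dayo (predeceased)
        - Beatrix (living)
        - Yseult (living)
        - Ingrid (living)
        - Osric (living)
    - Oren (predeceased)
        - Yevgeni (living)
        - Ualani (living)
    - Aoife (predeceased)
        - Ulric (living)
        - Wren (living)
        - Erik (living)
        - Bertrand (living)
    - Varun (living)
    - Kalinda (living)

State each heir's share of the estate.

Halim: $5,900,000; Beatrix: $531,000; Yseult: $531,000; Ingrid: $531,000; Osric: $531,000; Yevgeni: $531,000; Ualani: $531,000; Ulric: $531,000; Wren: $531,000; Erik: $531,000; Bertrand: $531,000; Varun: $1,770,000; Kalinda: $1,770,000

Halim takes two-fifths of $14,750,000 = $5,900,000. The remaining $8,850,000 passes to the descendants.
The descendants' portion ($8,850,000) is divided at the children's generation into 5 shares of $1,770,000. Varun and Kalinda each take $1,770,000. The 3 shares of the deceased (Dayo, Oren, and Aoife) are combined into a pool of $5,310,000.
That pool ($5,310,000) is divided at the grandchildren's generation equally among Beatrix, Yseult, Ingrid, Osric, Yevgeni, Ualani, Ulric, Wren, Erik, and Bertrand: $531,000 each.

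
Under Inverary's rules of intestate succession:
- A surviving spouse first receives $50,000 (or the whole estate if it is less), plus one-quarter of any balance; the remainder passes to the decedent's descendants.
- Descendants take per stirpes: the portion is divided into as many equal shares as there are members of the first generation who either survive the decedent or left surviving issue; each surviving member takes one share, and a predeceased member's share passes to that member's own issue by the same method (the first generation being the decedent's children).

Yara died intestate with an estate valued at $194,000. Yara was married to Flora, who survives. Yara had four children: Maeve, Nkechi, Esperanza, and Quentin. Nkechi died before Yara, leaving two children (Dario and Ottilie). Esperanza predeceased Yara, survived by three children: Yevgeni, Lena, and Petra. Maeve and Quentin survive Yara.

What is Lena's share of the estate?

Lena receives $9,000.

Flora first takes $50,000, leaving a balance of $144,000. Flora then takes one-quarter of the balance ($36,000), for a total of $86,000. The remaining $108,000 passes to the descendants.
The descendants' portion ($108,000) is divided into 4 shares of $27,000: Maeve and Quentin each take $27,000; Nkechi's $27,000 share passes to Nkechi's issue; Esperanza's $27,000 share passes to Esperanza's issue.
Nkechi's share ($27,000) is divided into 2 shares of $13,500: Dario and Ottilie each take $13,500.
Esperanza's share ($27,000) is divided into 3 shares of $9,000: Yevgeni, Lena, and Petra each take $9,000.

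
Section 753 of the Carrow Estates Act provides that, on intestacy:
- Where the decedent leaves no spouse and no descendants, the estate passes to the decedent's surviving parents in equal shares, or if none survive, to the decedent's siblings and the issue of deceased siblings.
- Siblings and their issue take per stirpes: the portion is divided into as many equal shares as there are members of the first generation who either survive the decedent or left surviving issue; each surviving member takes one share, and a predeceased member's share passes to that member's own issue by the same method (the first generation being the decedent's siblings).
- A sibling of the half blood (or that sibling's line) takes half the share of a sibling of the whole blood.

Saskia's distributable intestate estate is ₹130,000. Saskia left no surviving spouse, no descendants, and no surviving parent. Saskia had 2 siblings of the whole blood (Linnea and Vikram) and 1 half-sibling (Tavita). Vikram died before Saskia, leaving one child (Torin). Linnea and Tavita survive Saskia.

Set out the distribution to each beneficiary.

Linnea: ₹52,000; Tavita: ₹26,000; Torin: ₹52,000

The entire ₹130,000 passes to the siblings and their issue.
Counting each half-blood sibling's line as half a unit, there are 5/2 units in ₹130,000, so one unit is ₹52,000. Whole-blood lines (Linnea and Vikram) take ₹52,000 each; half-blood lines (Tavita) take ₹26,000 each.
Vikram's share (₹52,000) passes entirely to Torin.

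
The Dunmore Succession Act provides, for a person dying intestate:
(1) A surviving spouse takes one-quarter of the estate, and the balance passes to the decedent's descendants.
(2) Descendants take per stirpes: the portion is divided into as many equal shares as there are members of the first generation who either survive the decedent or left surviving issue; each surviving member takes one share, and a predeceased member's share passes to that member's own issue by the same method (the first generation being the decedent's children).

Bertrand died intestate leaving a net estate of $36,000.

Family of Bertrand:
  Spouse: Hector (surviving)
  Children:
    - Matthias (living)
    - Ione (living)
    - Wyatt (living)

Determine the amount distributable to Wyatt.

Wyatt receives $9,000.

Hector takes one-quarter of $36,000 = $9,000. The remaining $27,000 passes to the descendants.
The descendants' portion ($27,000) is divided into 3 shares of $9,000: Matthias, Ione, and Wyatt each take $9,000.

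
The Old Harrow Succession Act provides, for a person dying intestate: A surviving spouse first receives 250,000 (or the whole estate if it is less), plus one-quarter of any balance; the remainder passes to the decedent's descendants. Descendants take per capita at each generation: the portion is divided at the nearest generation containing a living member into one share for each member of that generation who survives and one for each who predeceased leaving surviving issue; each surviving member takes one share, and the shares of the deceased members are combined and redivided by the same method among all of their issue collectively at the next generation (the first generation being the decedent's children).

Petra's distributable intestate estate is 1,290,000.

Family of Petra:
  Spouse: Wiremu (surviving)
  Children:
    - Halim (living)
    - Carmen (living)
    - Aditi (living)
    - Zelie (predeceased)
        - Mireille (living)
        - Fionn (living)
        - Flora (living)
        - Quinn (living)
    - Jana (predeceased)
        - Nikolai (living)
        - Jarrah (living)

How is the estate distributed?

Wiremu first takes 250,000, leaving a balance of 1,040,000. Wiremu then takes one-quarter of the balance (260,000), for a total of 510,000. The remaining 780,000 passes to the descendants.
The descendants' portion (780,000) is divided at the children's generation into 5 shares of 156,000. Halim, Carmen, and Aditi each take 156,000. The 2 shares of the deceased (Zelie and Jana) are combined into a pool of 312,000.
That pool (312,000) is divided at the grandchildren's generation equally among Mireille, Fionn, Flora, Quinn, Nikolai, and Jarrah: 52,000 each.

Wiremu: 510,000; Halim: 156,000; Carmen: 156,000; Aditi: 156,000; Mireille: 52,000; Fionn: 52,000; Flora: 52,000; Quinn: 52,000; Nikolai: 52,000; Jarrah: 52,000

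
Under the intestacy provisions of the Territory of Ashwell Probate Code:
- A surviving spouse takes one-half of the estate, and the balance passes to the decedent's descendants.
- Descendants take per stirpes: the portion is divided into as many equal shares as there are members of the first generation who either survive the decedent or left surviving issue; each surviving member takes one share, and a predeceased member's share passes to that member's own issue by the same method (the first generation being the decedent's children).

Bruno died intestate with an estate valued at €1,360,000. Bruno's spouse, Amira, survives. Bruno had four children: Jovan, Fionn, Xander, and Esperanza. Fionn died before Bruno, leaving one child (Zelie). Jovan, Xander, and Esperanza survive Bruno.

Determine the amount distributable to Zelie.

Amira takes one-half of €1,360,000 = €680,000. The remaining €680,000 passes to the descendants.
The descendants' portion (€680,000) is divided into 4 shares of €170,000: Jovan, Xander, and Esperanza each take €170,000; Fionn's €170,000 share passes to Fionn's issue.
Fionn's share (€170,000) passes entirely to Zelie.

Zelie receives €170,000.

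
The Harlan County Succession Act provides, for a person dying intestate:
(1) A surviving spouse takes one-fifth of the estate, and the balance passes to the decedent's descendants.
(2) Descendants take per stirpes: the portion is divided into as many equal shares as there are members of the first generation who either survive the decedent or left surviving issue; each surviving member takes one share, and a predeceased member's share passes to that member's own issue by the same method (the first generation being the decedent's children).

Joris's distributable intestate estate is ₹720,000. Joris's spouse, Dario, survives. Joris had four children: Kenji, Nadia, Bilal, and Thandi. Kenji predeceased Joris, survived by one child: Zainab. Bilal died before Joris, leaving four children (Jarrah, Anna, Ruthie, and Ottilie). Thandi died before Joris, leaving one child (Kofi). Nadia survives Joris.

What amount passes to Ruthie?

Dario takes one-fifth of ₹720,000 = ₹144,000. The remaining ₹576,000 passes to the descendants.
The descendants' portion (₹576,000) is divided into 4 shares of ₹144,000: Nadia takes ₹144,000; Kenji's ₹144,000 share passes to Kenji's issue; Bilal's ₹144,000 share passes to Bilal's issue; Thandi's ₹144,000 share passes to Thandi's issue.
Kenji's share (₹144,000) passes entirely to Zainab.
Bilal's share (₹144,000) is divided into 4 shares of ₹36,000: Jarrah, Anna, Ruthie, and Ottilie each take ₹36,000.
Thandi's share (₹144,000) passes entirely to Kofi.

Ruthie receives ₹36,000.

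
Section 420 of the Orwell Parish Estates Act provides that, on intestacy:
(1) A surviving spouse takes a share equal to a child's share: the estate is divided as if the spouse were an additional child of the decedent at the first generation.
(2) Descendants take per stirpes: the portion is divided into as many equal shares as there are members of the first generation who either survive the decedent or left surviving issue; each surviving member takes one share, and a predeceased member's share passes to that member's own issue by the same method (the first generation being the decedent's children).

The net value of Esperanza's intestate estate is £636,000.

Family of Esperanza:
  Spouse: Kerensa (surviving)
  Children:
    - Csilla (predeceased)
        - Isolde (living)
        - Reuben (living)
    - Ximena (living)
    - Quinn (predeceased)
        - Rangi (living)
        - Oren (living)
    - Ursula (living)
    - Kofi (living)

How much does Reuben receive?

Reuben receives £53,000.

The spouse counts as an additional share at the children's level, so there are 6 primary shares of £106,000. Kerensa takes one such share (£106,000).
The children's combined portion (£530,000) is divided into 5 shares of £106,000: Ximena, Ursula, and Kofi each take £106,000; Csilla's £106,000 share passes to Csilla's issue; Quinn's £106,000 share passes to Quinn's issue.
Csilla's share (£106,000) is divided into 2 shares of £53,000: Isolde and Reuben each take £53,000.
Quinn's share (£106,000) is divided into 2 shares of £53,000: Rangi and Oren each take £53,000.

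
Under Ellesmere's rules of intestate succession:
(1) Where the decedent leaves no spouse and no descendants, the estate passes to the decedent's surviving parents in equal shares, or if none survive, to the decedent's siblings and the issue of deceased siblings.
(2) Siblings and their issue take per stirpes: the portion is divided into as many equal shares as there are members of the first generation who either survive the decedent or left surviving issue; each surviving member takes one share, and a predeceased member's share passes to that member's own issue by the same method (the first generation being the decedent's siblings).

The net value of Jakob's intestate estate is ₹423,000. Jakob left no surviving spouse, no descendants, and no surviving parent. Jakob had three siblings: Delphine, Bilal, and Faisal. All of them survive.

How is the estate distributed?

The entire ₹423,000 passes to the siblings and their issue.
That amount (₹423,000) is divided into 3 shares of ₹141,000: Delphine, Bilal, and Faisal each take ₹141,000.

Delphine: ₹141,000; Bilal: ₹141,000; Faisal: ₹141,000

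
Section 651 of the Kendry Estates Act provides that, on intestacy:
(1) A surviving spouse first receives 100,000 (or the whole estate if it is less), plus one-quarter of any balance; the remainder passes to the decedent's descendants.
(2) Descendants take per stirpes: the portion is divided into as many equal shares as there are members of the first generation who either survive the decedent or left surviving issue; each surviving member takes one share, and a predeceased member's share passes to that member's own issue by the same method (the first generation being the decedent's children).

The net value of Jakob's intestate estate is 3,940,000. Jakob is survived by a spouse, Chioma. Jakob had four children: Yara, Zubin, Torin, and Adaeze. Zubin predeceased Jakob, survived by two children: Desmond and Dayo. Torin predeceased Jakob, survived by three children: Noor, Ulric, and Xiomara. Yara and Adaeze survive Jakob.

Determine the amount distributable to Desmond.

Desmond receives 360,000.

Chioma first takes 100,000, leaving a balance of 3,840,000. Chioma then takes one-quarter of the balance (960,000), for a total of 1,060,000. The remaining 2,880,000 passes to the descendants.
The descendants' portion (2,880,000) is divided into 4 shares of 720,000: Yara and Adaeze each take 720,000; Zubin's 720,000 share passes to Zubin's issue; Torin's 720,000 share passes to Torin's issue.
Zubin's share (720,000) is divided into 2 shares of 360,000: Desmond and Dayo each take 360,000.
Torin's share (720,000) is divided into 3 shares of 240,000: Noor, Ulric, and Xiomara each take 240,000.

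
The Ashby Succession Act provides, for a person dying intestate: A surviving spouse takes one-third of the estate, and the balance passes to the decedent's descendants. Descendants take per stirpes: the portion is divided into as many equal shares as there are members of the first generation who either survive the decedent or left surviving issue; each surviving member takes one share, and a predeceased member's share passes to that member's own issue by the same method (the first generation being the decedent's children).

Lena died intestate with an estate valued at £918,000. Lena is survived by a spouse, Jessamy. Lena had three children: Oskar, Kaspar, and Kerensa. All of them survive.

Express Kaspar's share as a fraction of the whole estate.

Kaspar receives 2/9 of the estate.

Jessamy takes one-third of £918,000 = £306,000. The remaining £612,000 passes to the descendants.
The descendants' portion (£612,000) is divided into 3 shares of £204,000: Oskar, Kaspar, and Kerensa each take £204,000.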